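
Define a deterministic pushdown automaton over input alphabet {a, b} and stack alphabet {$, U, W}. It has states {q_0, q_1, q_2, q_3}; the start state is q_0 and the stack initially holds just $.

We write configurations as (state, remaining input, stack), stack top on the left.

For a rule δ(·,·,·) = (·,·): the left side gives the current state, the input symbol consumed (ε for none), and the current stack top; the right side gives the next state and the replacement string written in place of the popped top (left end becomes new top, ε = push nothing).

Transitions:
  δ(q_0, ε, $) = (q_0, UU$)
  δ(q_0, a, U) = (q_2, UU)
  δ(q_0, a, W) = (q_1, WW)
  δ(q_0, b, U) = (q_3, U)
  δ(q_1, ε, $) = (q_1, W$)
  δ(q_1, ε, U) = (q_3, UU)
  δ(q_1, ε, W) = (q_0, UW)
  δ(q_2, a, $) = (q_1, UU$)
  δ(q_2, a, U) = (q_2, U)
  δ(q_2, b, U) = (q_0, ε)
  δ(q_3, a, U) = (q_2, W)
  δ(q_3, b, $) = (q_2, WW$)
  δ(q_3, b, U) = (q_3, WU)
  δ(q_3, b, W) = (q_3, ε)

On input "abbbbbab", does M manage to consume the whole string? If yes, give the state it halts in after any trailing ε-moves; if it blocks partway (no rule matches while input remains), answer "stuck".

stuck

(q_0, abbbbbab, $)
  ε-move, top $: go to q_0, push UU$ → (q_0, abbbbbab, UU$)
  read a, top U: go to q_2, push UU → (q_2, bbbbbab, UUU$)
  read b, top U: go to q_0, push ε → (q_0, bbbbab, UU$)
  read b, top U: go to q_3, push U → (q_3, bbbab, UU$)
  read b, top U: go to q_3, push WU → (q_3, bbab, WUU$)
  read b, top W: go to q_3, push ε → (q_3, bab, UU$)
  read b, top U: go to q_3, push WU → (q_3, ab, WUU$)
No transition for (q_3, a, top W); M blocks with input ab remaining.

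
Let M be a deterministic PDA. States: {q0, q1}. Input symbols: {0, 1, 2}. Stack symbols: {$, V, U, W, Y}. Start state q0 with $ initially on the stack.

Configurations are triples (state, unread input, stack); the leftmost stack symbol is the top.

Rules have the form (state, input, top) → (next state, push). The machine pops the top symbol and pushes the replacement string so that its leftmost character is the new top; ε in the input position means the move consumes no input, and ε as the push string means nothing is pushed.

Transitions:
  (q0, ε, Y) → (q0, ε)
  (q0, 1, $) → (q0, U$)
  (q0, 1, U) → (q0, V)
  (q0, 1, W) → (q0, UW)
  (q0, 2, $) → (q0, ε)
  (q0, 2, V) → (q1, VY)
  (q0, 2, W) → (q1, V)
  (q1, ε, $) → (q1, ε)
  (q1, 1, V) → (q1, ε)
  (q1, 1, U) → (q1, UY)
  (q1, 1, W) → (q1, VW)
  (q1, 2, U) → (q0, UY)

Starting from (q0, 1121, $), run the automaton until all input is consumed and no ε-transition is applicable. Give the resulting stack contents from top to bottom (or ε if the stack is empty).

Y$

(q0, 1121, $) ⊢ (q0, 121, U$) ⊢ (q0, 21, V$) ⊢ (q1, 1, VY$) ⊢ (q1, ε, Y$)
All input consumed in state q1 with stack Y$.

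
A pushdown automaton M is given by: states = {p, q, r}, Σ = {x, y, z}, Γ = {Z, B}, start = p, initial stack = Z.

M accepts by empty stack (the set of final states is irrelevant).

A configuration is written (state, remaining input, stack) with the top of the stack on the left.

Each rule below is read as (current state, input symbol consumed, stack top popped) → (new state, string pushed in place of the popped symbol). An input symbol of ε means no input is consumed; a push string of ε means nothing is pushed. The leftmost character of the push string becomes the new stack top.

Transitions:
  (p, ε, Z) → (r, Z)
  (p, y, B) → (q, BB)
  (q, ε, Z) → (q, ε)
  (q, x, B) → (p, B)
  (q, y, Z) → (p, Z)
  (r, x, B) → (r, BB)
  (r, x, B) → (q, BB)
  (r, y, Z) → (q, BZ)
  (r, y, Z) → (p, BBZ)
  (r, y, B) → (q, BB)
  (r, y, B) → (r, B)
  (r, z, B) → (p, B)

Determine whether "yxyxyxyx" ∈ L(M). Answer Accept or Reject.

Reject

No computation consumes all input and empties the stack.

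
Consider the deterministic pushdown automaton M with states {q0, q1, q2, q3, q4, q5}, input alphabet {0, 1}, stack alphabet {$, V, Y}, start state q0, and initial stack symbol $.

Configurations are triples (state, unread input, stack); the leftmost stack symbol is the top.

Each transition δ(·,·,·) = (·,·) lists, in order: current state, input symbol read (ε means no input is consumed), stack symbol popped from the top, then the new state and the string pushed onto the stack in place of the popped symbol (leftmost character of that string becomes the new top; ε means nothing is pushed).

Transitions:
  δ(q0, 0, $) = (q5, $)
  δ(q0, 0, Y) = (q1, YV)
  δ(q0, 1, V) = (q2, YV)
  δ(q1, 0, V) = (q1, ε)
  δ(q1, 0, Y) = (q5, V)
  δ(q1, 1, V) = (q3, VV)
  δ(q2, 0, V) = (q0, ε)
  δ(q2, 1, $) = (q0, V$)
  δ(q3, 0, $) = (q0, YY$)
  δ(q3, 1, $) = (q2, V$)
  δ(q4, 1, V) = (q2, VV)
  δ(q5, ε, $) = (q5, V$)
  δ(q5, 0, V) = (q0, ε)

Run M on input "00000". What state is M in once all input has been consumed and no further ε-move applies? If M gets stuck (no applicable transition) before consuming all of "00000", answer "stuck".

(q0, 00000, $) ⊢ (q5, 0000, $) ⊢ (q5, 0000, V$) ⊢ (q0, 000, $) ⊢ (q5, 00, $) ⊢ (q5, 00, V$) ⊢ (q0, 0, $) ⊢ (q5, ε, $) ⊢ (q5, ε, V$)
All input consumed; M is in state q5.

q5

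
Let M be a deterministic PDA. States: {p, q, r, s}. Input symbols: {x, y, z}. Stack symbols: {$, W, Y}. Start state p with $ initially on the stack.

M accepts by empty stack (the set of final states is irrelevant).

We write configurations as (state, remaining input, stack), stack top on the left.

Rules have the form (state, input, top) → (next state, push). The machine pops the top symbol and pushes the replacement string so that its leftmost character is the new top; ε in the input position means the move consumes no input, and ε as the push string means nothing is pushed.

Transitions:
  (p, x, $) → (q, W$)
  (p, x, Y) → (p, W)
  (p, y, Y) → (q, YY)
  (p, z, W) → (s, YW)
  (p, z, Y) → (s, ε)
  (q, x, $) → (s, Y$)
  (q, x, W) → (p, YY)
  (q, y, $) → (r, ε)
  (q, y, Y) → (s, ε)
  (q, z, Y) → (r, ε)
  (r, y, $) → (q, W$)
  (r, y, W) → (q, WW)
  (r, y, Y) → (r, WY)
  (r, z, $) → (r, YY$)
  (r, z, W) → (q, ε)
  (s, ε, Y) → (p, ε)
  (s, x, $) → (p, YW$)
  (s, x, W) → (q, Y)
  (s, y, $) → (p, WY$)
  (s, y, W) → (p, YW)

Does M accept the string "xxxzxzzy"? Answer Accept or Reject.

(p, xxxzxzzy, $) ⊢ (q, xxzxzzy, W$) ⊢ (p, xzxzzy, YY$) ⊢ (p, zxzzy, WY$) ⊢ (s, xzzy, YWY$) ⊢ (p, xzzy, WY$)
No transition applies at (p, xzzy, WY$); input not fully consumed.

Reject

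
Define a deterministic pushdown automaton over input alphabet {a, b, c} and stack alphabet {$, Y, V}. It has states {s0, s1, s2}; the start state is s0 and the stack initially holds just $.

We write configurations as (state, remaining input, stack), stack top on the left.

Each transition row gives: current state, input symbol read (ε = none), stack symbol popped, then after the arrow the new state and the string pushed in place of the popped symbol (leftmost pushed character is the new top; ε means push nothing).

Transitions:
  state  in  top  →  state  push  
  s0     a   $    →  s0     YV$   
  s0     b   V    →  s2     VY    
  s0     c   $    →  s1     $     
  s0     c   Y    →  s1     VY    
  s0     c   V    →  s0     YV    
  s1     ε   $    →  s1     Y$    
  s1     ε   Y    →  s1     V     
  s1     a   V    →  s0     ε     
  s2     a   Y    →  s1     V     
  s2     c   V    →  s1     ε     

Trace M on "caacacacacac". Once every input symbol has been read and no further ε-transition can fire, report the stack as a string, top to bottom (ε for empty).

(s0, caacacacacac, $)
  read c, top $: go to s1, push $ → (s1, aacacacacac, $)
  ε-move, top $: go to s1, push Y$ → (s1, aacacacacac, Y$)
  ε-move, top Y: go to s1, push V → (s1, aacacacacac, V$)
  read a, top V: go to s0, push ε → (s0, acacacacac, $)
  read a, top $: go to s0, push YV$ → (s0, cacacacac, YV$)
  read c, top Y: go to s1, push VY → (s1, acacacac, VYV$)
  read a, top V: go to s0, push ε → (s0, cacacac, YV$)
  read c, top Y: go to s1, push VY → (s1, acacac, VYV$)
  read a, top V: go to s0, push ε → (s0, cacac, YV$)
  read c, top Y: go to s1, push VY → (s1, acac, VYV$)
  read a, top V: go to s0, push ε → (s0, cac, YV$)
  read c, top Y: go to s1, push VY → (s1, ac, VYV$)
  read a, top V: go to s0, push ε → (s0, c, YV$)
  read c, top Y: go to s1, push VY → (s1, ε, VYV$)
All input consumed in state s1 with stack VYV$.

VYV$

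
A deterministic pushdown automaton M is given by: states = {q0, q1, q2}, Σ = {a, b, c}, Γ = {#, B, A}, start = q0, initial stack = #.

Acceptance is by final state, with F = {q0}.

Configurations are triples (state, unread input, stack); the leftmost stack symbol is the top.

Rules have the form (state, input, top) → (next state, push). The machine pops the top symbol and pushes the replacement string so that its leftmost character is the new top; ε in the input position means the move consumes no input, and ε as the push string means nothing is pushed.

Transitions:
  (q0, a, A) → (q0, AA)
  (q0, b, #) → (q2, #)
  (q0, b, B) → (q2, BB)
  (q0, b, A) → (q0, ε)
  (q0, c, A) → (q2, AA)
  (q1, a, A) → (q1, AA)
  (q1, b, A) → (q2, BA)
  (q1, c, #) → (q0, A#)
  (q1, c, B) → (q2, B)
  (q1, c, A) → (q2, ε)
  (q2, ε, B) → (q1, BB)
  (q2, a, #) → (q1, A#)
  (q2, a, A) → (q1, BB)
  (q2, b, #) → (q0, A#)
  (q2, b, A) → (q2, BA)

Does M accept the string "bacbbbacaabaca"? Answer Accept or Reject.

Reject

(q0, bacbbbacaabaca, #) ⊢ (q2, acbbbacaabaca, #) ⊢ (q1, cbbbacaabaca, A#) ⊢ (q2, bbbacaabaca, #) ⊢ (q0, bbacaabaca, A#) ⊢ (q0, bacaabaca, #) ⊢ (q2, acaabaca, #) ⊢ (q1, caabaca, A#) ⊢ (q2, aabaca, #) ⊢ (q1, abaca, A#) ⊢ (q1, baca, AA#) ⊢ (q2, aca, BAA#) ⊢ (q1, aca, BBAA#)
No transition applies at (q1, aca, BBAA#); input not fully consumed.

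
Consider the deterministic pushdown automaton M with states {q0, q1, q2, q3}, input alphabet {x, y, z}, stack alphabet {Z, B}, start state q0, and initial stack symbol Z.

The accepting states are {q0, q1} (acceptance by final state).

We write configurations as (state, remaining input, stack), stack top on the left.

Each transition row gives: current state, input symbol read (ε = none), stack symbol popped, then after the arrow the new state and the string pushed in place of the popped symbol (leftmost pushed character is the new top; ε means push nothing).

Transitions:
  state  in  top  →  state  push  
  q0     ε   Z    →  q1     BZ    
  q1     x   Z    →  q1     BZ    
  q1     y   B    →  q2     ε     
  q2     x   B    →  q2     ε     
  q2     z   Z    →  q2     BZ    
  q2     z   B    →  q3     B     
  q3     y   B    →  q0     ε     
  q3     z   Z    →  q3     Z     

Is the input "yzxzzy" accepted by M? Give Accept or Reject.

Accept

(q0, yzxzzy, Z)
  ε-move, top Z: go to q1, push BZ → (q1, yzxzzy, BZ)
  read y, top B: go to q2, push ε → (q2, zxzzy, Z)
  read z, top Z: go to q2, push BZ → (q2, xzzy, BZ)
  read x, top B: go to q2, push ε → (q2, zzy, Z)
  read z, top Z: go to q2, push BZ → (q2, zy, BZ)
  read z, top B: go to q3, push B → (q3, y, BZ)
  read y, top B: go to q0, push ε → (q0, ε, Z)
All input consumed; state q0 ∈ F.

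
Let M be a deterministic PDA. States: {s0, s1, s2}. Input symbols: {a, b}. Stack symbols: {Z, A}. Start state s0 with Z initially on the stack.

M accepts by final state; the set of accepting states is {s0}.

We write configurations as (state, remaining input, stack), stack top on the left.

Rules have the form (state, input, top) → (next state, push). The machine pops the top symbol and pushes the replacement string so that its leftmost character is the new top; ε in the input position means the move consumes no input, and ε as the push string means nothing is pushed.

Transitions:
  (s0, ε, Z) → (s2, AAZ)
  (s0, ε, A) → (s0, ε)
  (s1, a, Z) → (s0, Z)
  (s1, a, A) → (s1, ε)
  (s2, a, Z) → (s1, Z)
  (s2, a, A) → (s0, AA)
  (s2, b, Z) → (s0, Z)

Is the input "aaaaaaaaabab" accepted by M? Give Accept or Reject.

Reject

(s0, aaaaaaaaabab, Z)
  ε-move, top Z: go to s2, push AAZ → (s2, aaaaaaaaabab, AAZ)
  read a, top A: go to s0, push AA → (s0, aaaaaaaabab, AAAZ)
  ε-move, top A: go to s0, push ε → (s0, aaaaaaaabab, AAZ)
  ε-move, top A: go to s0, push ε → (s0, aaaaaaaabab, AZ)
  ε-move, top A: go to s0, push ε → (s0, aaaaaaaabab, Z)
  ε-move, top Z: go to s2, push AAZ → (s2, aaaaaaaabab, AAZ)
  read a, top A: go to s0, push AA → (s0, aaaaaaabab, AAAZ)
  ε-move, top A: go to s0, push ε → (s0, aaaaaaabab, AAZ)
  ε-move, top A: go to s0, push ε → (s0, aaaaaaabab, AZ)
  ε-move, top A: go to s0, push ε → (s0, aaaaaaabab, Z)
  ε-move, top Z: go to s2, push AAZ → (s2, aaaaaaabab, AAZ)
  read a, top A: go to s0, push AA → (s0, aaaaaabab, AAAZ)
  ε-move, top A: go to s0, push ε → (s0, aaaaaabab, AAZ)
  ε-move, top A: go to s0, push ε → (s0, aaaaaabab, AZ)
  ε-move, top A: go to s0, push ε → (s0, aaaaaabab, Z)
  ε-move, top Z: go to s2, push AAZ → (s2, aaaaaabab, AAZ)
  read a, top A: go to s0, push AA → (s0, aaaaabab, AAAZ)
  ε-move, top A: go to s0, push ε → (s0, aaaaabab, AAZ)
  ε-move, top A: go to s0, push ε → (s0, aaaaabab, AZ)
  ε-move, top A: go to s0, push ε → (s0, aaaaabab, Z)
  ε-move, top Z: go to s2, push AAZ → (s2, aaaaabab, AAZ)
  read a, top A: go to s0, push AA → (s0, aaaabab, AAAZ)
  ε-move, top A: go to s0, push ε → (s0, aaaabab, AAZ)
  ε-move, top A: go to s0, push ε → (s0, aaaabab, AZ)
  ε-move, top A: go to s0, push ε → (s0, aaaabab, Z)
  ε-move, top Z: go to s2, push AAZ → (s2, aaaabab, AAZ)
  read a, top A: go to s0, push AA → (s0, aaabab, AAAZ)
  ε-move, top A: go to s0, push ε → (s0, aaabab, AAZ)
  ε-move, top A: go to s0, push ε → (s0, aaabab, AZ)
  ε-move, top A: go to s0, push ε → (s0, aaabab, Z)
  ε-move, top Z: go to s2, push AAZ → (s2, aaabab, AAZ)
  read a, top A: go to s0, push AA → (s0, aabab, AAAZ)
  ε-move, top A: go to s0, push ε → (s0, aabab, AAZ)
  ε-move, top A: go to s0, push ε → (s0, aabab, AZ)
  ε-move, top A: go to s0, push ε → (s0, aabab, Z)
  ε-move, top Z: go to s2, push AAZ → (s2, aabab, AAZ)
  read a, top A: go to s0, push AA → (s0, abab, AAAZ)
  ε-move, top A: go to s0, push ε → (s0, abab, AAZ)
  ε-move, top A: go to s0, push ε → (s0, abab, AZ)
  ε-move, top A: go to s0, push ε → (s0, abab, Z)
  ε-move, top Z: go to s2, push AAZ → (s2, abab, AAZ)
  read a, top A: go to s0, push AA → (s0, bab, AAAZ)
  ε-move, top A: go to s0, push ε → (s0, bab, AAZ)
  ε-move, top A: go to s0, push ε → (s0, bab, AZ)
  ε-move, top A: go to s0, push ε → (s0, bab, Z)
  ε-move, top Z: go to s2, push AAZ → (s2, bab, AAZ)
No transition applies at (s2, bab, AAZ); input not fully consumed.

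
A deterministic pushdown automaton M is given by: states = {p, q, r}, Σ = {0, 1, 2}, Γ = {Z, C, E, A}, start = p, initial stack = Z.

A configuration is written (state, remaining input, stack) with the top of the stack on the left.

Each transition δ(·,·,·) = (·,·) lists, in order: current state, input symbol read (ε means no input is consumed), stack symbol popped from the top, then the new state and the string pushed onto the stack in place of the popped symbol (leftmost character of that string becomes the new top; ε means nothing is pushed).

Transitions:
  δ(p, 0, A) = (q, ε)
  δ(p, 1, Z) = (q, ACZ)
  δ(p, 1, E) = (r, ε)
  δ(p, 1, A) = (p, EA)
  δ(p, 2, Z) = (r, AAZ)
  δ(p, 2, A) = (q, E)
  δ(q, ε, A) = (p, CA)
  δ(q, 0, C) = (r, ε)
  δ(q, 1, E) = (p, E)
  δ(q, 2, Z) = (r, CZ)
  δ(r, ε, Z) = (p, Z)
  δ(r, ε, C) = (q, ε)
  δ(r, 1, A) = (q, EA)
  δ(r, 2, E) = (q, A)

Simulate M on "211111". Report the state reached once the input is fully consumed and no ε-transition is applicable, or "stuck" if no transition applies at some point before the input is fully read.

(p, 211111, Z) ⊢ (r, 11111, AAZ) ⊢ (q, 1111, EAAZ) ⊢ (p, 111, EAAZ) ⊢ (r, 11, AAZ) ⊢ (q, 1, EAAZ) ⊢ (p, ε, EAAZ)
All input consumed; M is in state p.

p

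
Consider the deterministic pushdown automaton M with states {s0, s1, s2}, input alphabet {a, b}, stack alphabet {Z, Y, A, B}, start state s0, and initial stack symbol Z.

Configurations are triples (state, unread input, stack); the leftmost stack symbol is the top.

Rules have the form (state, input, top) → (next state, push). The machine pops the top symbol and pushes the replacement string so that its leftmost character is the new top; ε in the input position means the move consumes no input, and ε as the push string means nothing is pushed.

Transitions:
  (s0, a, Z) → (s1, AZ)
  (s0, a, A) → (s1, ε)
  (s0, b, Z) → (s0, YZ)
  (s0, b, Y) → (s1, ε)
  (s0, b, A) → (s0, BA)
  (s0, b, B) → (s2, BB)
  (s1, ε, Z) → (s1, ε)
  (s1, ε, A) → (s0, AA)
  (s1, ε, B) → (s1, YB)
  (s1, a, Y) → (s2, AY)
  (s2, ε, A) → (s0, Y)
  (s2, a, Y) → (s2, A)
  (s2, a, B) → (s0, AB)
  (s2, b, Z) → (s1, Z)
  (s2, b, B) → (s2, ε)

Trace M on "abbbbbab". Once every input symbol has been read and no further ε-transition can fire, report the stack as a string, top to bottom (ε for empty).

(s0, abbbbbab, Z)
  read a, top Z: go to s1, push AZ → (s1, bbbbbab, AZ)
  ε-move, top A: go to s0, push AA → (s0, bbbbbab, AAZ)
  read b, top A: go to s0, push BA → (s0, bbbbab, BAAZ)
  read b, top B: go to s2, push BB → (s2, bbbab, BBAAZ)
  read b, top B: go to s2, push ε → (s2, bbab, BAAZ)
  read b, top B: go to s2, push ε → (s2, bab, AAZ)
  ε-move, top A: go to s0, push Y → (s0, bab, YAZ)
  read b, top Y: go to s1, push ε → (s1, ab, AZ)
  ε-move, top A: go to s0, push AA → (s0, ab, AAZ)
  read a, top A: go to s1, push ε → (s1, b, AZ)
  ε-move, top A: go to s0, push AA → (s0, b, AAZ)
  read b, top A: go to s0, push BA → (s0, ε, BAAZ)
All input consumed in state s0 with stack BAAZ.

BAAZ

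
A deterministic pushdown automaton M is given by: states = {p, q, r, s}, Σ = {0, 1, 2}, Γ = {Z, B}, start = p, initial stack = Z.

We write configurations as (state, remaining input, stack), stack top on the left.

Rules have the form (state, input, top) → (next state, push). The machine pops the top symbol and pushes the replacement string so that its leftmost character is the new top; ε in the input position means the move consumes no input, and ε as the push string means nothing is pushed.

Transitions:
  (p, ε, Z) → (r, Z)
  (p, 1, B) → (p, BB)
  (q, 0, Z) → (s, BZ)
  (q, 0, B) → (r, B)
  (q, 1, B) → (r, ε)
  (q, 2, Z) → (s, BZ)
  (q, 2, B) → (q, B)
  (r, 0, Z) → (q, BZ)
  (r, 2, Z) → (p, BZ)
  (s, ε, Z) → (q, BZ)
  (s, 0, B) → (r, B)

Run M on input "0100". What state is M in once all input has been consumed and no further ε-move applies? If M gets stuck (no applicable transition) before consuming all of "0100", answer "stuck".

r

(p, 0100, Z)
  ε-move, top Z: go to r, push Z → (r, 0100, Z)
  read 0, top Z: go to q, push BZ → (q, 100, BZ)
  read 1, top B: go to r, push ε → (r, 00, Z)
  read 0, top Z: go to q, push BZ → (q, 0, BZ)
  read 0, top B: go to r, push B → (r, ε, BZ)
All input consumed; M is in state r.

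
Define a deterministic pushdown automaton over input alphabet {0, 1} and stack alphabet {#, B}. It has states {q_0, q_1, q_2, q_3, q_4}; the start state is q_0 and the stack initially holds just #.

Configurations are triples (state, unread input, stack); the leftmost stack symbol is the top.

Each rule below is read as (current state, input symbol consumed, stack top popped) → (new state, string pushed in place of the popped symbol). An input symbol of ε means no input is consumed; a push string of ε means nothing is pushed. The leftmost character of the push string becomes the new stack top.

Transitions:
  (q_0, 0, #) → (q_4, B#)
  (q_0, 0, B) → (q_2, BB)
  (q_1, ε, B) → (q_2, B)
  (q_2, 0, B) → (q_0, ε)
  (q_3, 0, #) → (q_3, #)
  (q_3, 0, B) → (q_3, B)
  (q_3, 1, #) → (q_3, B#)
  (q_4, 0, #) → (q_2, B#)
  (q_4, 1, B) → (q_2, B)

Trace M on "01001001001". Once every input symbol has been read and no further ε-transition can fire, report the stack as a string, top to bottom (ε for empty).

B#

(q_0, 01001001001, #)
  read 0, top #: go to q_4, push B# → (q_4, 1001001001, B#)
  read 1, top B: go to q_2, push B → (q_2, 001001001, B#)
  read 0, top B: go to q_0, push ε → (q_0, 01001001, #)
  read 0, top #: go to q_4, push B# → (q_4, 1001001, B#)
  read 1, top B: go to q_2, push B → (q_2, 001001, B#)
  read 0, top B: go to q_0, push ε → (q_0, 01001, #)
  read 0, top #: go to q_4, push B# → (q_4, 1001, B#)
  read 1, top B: go to q_2, push B → (q_2, 001, B#)
  read 0, top B: go to q_0, push ε → (q_0, 01, #)
  read 0, top #: go to q_4, push B# → (q_4, 1, B#)
  read 1, top B: go to q_2, push B → (q_2, ε, B#)
All input consumed in state q_2 with stack B#.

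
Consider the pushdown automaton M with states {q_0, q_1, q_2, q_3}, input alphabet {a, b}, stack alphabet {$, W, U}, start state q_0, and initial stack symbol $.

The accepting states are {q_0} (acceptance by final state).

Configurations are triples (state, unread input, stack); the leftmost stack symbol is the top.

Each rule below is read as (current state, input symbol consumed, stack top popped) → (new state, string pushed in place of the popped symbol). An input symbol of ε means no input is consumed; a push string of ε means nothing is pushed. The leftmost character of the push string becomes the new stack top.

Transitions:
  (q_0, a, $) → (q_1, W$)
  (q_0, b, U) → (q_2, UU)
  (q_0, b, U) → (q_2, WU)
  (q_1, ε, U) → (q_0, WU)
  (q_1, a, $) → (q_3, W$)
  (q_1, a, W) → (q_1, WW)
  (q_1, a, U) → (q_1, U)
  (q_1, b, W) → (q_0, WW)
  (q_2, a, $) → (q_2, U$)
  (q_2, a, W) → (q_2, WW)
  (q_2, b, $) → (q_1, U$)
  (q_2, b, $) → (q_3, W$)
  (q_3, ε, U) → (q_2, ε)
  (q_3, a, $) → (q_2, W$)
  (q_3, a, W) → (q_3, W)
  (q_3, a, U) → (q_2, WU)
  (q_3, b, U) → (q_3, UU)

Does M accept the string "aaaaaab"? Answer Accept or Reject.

One accepting computation: (q_0, aaaaaab, $) ⊢ (q_1, aaaaab, W$) ⊢ (q_1, aaaab, WW$) ⊢ (q_1, aaab, WWW$) ⊢ (q_1, aab, WWWW$) ⊢ (q_1, ab, WWWWW$) ⊢ (q_1, b, WWWWWW$) ⊢ (q_0, ε, WWWWWWW$)
All input consumed and state q_0 ∈ F.

Accept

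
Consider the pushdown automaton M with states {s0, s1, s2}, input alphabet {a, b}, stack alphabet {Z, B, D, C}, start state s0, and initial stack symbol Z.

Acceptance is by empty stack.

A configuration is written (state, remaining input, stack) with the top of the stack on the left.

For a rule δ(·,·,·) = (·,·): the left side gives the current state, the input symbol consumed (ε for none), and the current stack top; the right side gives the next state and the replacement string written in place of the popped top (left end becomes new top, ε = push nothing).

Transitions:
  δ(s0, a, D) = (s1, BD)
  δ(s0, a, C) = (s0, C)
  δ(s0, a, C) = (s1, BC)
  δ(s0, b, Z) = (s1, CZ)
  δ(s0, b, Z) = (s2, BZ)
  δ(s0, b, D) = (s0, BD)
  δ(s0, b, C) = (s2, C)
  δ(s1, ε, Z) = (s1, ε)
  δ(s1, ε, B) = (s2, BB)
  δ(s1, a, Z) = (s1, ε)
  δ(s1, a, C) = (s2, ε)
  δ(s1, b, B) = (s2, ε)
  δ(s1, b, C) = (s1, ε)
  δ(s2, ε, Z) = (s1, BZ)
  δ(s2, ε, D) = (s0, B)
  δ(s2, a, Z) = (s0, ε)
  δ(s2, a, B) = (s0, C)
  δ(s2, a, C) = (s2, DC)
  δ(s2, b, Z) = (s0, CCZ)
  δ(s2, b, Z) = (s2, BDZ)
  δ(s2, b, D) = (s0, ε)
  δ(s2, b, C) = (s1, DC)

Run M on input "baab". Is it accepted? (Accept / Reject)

Reject

No computation consumes all input and empties the stack.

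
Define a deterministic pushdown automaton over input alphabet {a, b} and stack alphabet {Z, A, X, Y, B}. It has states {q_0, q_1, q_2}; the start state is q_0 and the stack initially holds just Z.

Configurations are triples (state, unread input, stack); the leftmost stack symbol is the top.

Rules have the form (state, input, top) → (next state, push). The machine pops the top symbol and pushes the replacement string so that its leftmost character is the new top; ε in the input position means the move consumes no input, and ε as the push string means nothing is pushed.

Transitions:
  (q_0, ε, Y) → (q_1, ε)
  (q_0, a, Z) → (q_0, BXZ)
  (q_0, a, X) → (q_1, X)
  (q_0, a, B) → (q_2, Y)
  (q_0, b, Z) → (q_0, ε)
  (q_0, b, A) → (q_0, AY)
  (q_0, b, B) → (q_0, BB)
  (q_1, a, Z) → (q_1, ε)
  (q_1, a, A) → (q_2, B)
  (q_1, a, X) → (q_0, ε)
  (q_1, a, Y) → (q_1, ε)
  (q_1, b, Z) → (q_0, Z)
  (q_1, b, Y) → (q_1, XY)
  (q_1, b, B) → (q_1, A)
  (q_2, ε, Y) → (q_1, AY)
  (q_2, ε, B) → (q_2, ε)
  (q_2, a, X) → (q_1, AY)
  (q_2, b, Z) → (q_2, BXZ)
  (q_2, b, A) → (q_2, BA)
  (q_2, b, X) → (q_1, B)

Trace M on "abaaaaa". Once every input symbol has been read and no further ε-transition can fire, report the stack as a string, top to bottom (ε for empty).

(q_0, abaaaaa, Z)
  read a, top Z: go to q_0, push BXZ → (q_0, baaaaa, BXZ)
  read b, top B: go to q_0, push BB → (q_0, aaaaa, BBXZ)
  read a, top B: go to q_2, push Y → (q_2, aaaa, YBXZ)
  ε-move, top Y: go to q_1, push AY → (q_1, aaaa, AYBXZ)
  read a, top A: go to q_2, push B → (q_2, aaa, BYBXZ)
  ε-move, top B: go to q_2, push ε → (q_2, aaa, YBXZ)
  ε-move, top Y: go to q_1, push AY → (q_1, aaa, AYBXZ)
  read a, top A: go to q_2, push B → (q_2, aa, BYBXZ)
  ε-move, top B: go to q_2, push ε → (q_2, aa, YBXZ)
  ε-move, top Y: go to q_1, push AY → (q_1, aa, AYBXZ)
  read a, top A: go to q_2, push B → (q_2, a, BYBXZ)
  ε-move, top B: go to q_2, push ε → (q_2, a, YBXZ)
  ε-move, top Y: go to q_1, push AY → (q_1, a, AYBXZ)
  read a, top A: go to q_2, push B → (q_2, ε, BYBXZ)
  ε-move, top B: go to q_2, push ε → (q_2, ε, YBXZ)
  ε-move, top Y: go to q_1, push AY → (q_1, ε, AYBXZ)
All input consumed in state q_1 with stack AYBXZ.

AYBXZ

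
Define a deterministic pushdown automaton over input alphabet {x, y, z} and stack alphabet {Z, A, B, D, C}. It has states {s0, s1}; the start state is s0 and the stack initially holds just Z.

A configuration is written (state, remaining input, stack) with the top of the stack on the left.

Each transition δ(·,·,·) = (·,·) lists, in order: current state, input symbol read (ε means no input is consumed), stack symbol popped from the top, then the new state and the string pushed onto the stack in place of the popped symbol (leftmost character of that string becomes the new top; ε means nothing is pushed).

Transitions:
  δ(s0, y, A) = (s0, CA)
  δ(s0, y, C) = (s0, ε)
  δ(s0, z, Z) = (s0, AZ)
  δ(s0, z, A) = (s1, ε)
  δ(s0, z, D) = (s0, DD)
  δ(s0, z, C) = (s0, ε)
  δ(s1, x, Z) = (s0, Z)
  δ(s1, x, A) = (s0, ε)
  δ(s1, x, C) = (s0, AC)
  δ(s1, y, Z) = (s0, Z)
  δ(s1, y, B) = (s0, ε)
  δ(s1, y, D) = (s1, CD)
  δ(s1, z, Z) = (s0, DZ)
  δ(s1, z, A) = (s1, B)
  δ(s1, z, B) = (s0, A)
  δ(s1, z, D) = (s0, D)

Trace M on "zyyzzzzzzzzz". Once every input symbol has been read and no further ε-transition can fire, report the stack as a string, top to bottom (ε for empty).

(s0, zyyzzzzzzzzz, Z) ⊢ (s0, yyzzzzzzzzz, AZ) ⊢ (s0, yzzzzzzzzz, CAZ) ⊢ (s0, zzzzzzzzz, AZ) ⊢ (s1, zzzzzzzz, Z) ⊢ (s0, zzzzzzz, DZ) ⊢ (s0, zzzzzz, DDZ) ⊢ (s0, zzzzz, DDDZ) ⊢ (s0, zzzz, DDDDZ) ⊢ (s0, zzz, DDDDDZ) ⊢ (s0, zz, DDDDDDZ) ⊢ (s0, z, DDDDDDDZ) ⊢ (s0, ε, DDDDDDDDZ)
All input consumed in state s0 with stack DDDDDDDDZ.

DDDDDDDDZ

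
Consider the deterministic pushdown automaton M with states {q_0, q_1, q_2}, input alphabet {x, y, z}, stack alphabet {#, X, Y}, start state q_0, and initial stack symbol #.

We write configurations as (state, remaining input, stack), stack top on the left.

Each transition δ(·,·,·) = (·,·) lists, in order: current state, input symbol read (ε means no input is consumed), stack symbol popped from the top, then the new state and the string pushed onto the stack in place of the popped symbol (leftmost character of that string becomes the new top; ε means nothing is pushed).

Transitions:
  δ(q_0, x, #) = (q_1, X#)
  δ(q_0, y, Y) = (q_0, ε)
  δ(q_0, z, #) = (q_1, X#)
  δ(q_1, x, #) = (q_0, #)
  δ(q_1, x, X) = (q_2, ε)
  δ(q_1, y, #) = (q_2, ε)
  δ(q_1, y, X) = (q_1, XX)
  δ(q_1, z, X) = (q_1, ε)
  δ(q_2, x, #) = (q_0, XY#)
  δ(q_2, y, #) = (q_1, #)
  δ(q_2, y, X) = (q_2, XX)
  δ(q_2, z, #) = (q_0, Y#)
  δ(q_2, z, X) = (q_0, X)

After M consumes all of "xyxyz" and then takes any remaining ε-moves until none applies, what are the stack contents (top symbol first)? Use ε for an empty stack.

(q_0, xyxyz, #) ⊢ (q_1, yxyz, X#) ⊢ (q_1, xyz, XX#) ⊢ (q_2, yz, X#) ⊢ (q_2, z, XX#) ⊢ (q_0, ε, XX#)
All input consumed in state q_0 with stack XX#.

XX#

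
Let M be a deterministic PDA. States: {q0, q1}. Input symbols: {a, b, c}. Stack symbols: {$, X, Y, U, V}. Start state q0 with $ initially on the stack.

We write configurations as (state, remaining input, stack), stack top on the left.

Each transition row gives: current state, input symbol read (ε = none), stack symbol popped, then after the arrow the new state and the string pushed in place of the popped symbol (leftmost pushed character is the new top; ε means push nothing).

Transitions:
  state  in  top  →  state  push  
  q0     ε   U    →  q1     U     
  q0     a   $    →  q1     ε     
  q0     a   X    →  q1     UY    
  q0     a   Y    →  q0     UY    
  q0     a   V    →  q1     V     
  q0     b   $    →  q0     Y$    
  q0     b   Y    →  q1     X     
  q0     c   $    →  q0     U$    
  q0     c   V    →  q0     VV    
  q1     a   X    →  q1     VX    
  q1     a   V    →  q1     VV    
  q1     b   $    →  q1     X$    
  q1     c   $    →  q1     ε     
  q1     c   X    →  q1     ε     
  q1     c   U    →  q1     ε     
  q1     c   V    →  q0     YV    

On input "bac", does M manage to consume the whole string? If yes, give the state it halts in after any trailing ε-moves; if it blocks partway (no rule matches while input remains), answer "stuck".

(q0, bac, $) ⊢ (q0, ac, Y$) ⊢ (q0, c, UY$) ⊢ (q1, c, UY$) ⊢ (q1, ε, Y$)
All input consumed; M is in state q1.

q1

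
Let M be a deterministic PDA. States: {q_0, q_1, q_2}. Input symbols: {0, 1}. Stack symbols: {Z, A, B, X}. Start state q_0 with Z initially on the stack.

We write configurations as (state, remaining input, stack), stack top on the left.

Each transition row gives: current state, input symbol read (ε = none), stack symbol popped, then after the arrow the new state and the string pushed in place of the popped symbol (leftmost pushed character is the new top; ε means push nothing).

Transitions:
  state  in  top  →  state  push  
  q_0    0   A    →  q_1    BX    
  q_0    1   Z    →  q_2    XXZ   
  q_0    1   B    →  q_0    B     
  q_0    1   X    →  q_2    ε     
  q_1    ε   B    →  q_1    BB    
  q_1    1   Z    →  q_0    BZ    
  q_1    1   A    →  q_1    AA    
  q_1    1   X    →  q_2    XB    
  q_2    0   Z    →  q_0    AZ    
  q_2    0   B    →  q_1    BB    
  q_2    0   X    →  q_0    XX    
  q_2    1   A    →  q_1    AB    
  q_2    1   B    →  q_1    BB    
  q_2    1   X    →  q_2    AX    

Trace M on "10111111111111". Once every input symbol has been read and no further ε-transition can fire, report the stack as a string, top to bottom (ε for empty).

(q_0, 10111111111111, Z)
  read 1, top Z: go to q_2, push XXZ → (q_2, 0111111111111, XXZ)
  read 0, top X: go to q_0, push XX → (q_0, 111111111111, XXXZ)
  read 1, top X: go to q_2, push ε → (q_2, 11111111111, XXZ)
  read 1, top X: go to q_2, push AX → (q_2, 1111111111, AXXZ)
  read 1, top A: go to q_1, push AB → (q_1, 111111111, ABXXZ)
  read 1, top A: go to q_1, push AA → (q_1, 11111111, AABXXZ)
  read 1, top A: go to q_1, push AA → (q_1, 1111111, AAABXXZ)
  read 1, top A: go to q_1, push AA → (q_1, 111111, AAAABXXZ)
  read 1, top A: go to q_1, push AA → (q_1, 11111, AAAAABXXZ)
  read 1, top A: go to q_1, push AA → (q_1, 1111, AAAAAABXXZ)
  read 1, top A: go to q_1, push AA → (q_1, 111, AAAAAAABXXZ)
  read 1, top A: go to q_1, push AA → (q_1, 11, AAAAAAAABXXZ)
  read 1, top A: go to q_1, push AA → (q_1, 1, AAAAAAAAABXXZ)
  read 1, top A: go to q_1, push AA → (q_1, ε, AAAAAAAAAABXXZ)
All input consumed in state q_1 with stack AAAAAAAAAABXXZ.

AAAAAAAAAABXXZ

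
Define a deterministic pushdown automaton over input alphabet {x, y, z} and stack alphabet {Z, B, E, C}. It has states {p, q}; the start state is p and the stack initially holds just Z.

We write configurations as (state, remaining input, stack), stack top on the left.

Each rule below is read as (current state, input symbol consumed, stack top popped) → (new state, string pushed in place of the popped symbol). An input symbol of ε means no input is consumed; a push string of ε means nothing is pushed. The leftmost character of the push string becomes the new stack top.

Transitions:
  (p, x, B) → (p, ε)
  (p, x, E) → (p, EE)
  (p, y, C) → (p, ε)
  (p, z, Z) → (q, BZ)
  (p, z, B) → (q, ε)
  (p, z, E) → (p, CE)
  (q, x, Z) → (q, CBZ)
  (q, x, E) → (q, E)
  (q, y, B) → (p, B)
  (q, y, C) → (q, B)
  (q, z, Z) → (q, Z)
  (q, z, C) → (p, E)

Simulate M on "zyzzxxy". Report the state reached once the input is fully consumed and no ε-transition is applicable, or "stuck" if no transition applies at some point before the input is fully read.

(p, zyzzxxy, Z)
  read z, top Z: go to q, push BZ → (q, yzzxxy, BZ)
  read y, top B: go to p, push B → (p, zzxxy, BZ)
  read z, top B: go to q, push ε → (q, zxxy, Z)
  read z, top Z: go to q, push Z → (q, xxy, Z)
  read x, top Z: go to q, push CBZ → (q, xy, CBZ)
No transition for (q, x, top C); M blocks with input xy remaining.

stuck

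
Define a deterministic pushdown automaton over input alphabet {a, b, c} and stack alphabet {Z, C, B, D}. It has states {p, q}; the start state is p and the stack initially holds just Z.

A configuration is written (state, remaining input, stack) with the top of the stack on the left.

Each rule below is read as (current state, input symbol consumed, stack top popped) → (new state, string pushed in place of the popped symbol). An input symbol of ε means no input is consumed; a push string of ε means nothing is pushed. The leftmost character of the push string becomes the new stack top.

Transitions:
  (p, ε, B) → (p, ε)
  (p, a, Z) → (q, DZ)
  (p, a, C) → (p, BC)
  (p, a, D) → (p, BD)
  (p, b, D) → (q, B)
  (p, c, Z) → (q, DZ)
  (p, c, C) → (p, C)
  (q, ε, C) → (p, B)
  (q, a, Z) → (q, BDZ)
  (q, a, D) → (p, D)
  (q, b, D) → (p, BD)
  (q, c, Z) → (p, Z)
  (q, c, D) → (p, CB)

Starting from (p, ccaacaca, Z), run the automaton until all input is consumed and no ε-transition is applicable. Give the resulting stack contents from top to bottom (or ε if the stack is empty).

CBZ

(p, ccaacaca, Z) ⊢ (q, caacaca, DZ) ⊢ (p, aacaca, CBZ) ⊢ (p, acaca, BCBZ) ⊢ (p, acaca, CBZ) ⊢ (p, caca, BCBZ) ⊢ (p, caca, CBZ) ⊢ (p, aca, CBZ) ⊢ (p, ca, BCBZ) ⊢ (p, ca, CBZ) ⊢ (p, a, CBZ) ⊢ (p, ε, BCBZ) ⊢ (p, ε, CBZ)
All input consumed in state p with stack CBZ.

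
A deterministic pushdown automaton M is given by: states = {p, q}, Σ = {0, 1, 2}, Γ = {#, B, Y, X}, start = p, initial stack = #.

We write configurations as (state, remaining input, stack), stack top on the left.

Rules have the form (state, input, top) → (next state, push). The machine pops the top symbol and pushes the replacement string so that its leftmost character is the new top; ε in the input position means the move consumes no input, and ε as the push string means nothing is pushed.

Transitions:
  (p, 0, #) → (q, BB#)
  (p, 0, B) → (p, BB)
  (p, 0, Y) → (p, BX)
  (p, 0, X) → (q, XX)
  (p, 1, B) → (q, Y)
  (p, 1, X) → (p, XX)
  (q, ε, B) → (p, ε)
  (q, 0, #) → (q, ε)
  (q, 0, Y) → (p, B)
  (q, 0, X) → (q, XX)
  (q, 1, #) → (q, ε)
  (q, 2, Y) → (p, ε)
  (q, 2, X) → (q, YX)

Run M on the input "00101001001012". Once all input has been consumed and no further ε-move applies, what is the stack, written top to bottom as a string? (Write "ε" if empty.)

(p, 00101001001012, #)
  read 0, top #: go to q, push BB# → (q, 0101001001012, BB#)
  ε-move, top B: go to p, push ε → (p, 0101001001012, B#)
  read 0, top B: go to p, push BB → (p, 101001001012, BB#)
  read 1, top B: go to q, push Y → (q, 01001001012, YB#)
  read 0, top Y: go to p, push B → (p, 1001001012, BB#)
  read 1, top B: go to q, push Y → (q, 001001012, YB#)
  read 0, top Y: go to p, push B → (p, 01001012, BB#)
  read 0, top B: go to p, push BB → (p, 1001012, BBB#)
  read 1, top B: go to q, push Y → (q, 001012, YBB#)
  read 0, top Y: go to p, push B → (p, 01012, BBB#)
  read 0, top B: go to p, push BB → (p, 1012, BBBB#)
  read 1, top B: go to q, push Y → (q, 012, YBBB#)
  read 0, top Y: go to p, push B → (p, 12, BBBB#)
  read 1, top B: go to q, push Y → (q, 2, YBBB#)
  read 2, top Y: go to p, push ε → (p, ε, BBB#)
All input consumed in state p with stack BBB#.

BBB#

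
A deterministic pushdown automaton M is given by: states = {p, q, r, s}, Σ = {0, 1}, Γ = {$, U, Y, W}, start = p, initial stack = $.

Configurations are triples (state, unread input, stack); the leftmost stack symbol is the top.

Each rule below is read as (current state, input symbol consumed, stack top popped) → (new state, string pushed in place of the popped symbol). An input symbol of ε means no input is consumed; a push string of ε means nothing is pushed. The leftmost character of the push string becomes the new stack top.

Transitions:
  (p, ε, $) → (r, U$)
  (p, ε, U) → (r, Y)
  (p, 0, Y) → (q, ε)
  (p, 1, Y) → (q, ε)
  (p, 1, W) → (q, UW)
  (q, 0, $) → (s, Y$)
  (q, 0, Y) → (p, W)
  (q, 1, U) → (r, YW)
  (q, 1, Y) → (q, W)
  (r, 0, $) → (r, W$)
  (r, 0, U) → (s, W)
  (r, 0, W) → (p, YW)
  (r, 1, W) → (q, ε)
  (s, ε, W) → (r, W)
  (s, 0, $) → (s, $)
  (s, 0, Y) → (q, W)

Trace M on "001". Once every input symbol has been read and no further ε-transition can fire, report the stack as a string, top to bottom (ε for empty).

(p, 001, $)
  ε-move, top $: go to r, push U$ → (r, 001, U$)
  read 0, top U: go to s, push W → (s, 01, W$)
  ε-move, top W: go to r, push W → (r, 01, W$)
  read 0, top W: go to p, push YW → (p, 1, YW$)
  read 1, top Y: go to q, push ε → (q, ε, W$)
All input consumed in state q with stack W$.

W$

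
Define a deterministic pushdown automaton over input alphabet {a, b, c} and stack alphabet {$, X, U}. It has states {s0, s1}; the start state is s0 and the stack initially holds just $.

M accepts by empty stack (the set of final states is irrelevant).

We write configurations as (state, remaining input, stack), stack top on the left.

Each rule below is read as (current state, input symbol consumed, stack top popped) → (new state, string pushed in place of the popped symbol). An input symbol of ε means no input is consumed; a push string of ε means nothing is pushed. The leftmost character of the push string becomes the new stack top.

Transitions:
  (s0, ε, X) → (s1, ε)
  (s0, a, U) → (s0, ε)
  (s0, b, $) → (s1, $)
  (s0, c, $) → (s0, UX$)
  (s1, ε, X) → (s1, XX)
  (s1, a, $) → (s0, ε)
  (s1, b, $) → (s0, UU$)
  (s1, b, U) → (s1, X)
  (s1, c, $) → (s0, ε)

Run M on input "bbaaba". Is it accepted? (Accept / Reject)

(s0, bbaaba, $)
  read b, top $: go to s1, push $ → (s1, baaba, $)
  read b, top $: go to s0, push UU$ → (s0, aaba, UU$)
  read a, top U: go to s0, push ε → (s0, aba, U$)
  read a, top U: go to s0, push ε → (s0, ba, $)
  read b, top $: go to s1, push $ → (s1, a, $)
  read a, top $: go to s0, push ε → (s0, ε, ε)
All input consumed and the stack is empty.

Accept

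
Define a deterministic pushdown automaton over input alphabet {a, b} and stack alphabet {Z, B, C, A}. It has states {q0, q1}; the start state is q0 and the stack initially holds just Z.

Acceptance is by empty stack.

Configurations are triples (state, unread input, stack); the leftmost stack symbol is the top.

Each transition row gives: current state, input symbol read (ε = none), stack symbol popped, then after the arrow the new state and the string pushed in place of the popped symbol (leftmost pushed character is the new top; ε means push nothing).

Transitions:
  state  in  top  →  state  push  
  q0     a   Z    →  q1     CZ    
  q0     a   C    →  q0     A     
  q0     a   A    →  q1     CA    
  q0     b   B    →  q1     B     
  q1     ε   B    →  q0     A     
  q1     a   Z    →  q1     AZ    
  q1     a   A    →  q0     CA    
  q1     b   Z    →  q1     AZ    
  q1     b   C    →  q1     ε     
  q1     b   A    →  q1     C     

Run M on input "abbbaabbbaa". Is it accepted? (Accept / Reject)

Reject

(q0, abbbaabbbaa, Z)
  read a, top Z: go to q1, push CZ → (q1, bbbaabbbaa, CZ)
  read b, top C: go to q1, push ε → (q1, bbaabbbaa, Z)
  read b, top Z: go to q1, push AZ → (q1, baabbbaa, AZ)
  read b, top A: go to q1, push C → (q1, aabbbaa, CZ)
No transition applies at (q1, aabbbaa, CZ); input not fully consumed.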